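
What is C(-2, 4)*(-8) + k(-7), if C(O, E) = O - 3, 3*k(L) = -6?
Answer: 38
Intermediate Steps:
k(L) = -2 (k(L) = (1/3)*(-6) = -2)
C(O, E) = -3 + O
C(-2, 4)*(-8) + k(-7) = (-3 - 2)*(-8) - 2 = -5*(-8) - 2 = 40 - 2 = 38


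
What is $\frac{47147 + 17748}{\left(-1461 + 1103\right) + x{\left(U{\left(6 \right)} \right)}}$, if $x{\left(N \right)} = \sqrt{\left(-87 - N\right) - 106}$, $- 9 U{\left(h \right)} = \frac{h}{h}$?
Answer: $- \frac{104545845}{577606} - \frac{194685 i \sqrt{434}}{577606} \approx -181.0 - 7.0218 i$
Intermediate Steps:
$U{\left(h \right)} = - \frac{1}{9}$ ($U{\left(h \right)} = - \frac{h \frac{1}{h}}{9} = \left(- \frac{1}{9}\right) 1 = - \frac{1}{9}$)
$x{\left(N \right)} = \sqrt{-193 - N}$
$\frac{47147 + 17748}{\left(-1461 + 1103\right) + x{\left(U{\left(6 \right)} \right)}} = \frac{47147 + 17748}{\left(-1461 + 1103\right) + \sqrt{-193 - - \frac{1}{9}}} = \frac{64895}{-358 + \sqrt{-193 + \frac{1}{9}}} = \frac{64895}{-358 + \sqrt{- \frac{1736}{9}}} = \frac{64895}{-358 + \frac{2 i \sqrt{434}}{3}}$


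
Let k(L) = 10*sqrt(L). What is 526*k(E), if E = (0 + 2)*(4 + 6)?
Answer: 10520*sqrt(5) ≈ 23523.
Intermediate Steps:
E = 20 (E = 2*10 = 20)
526*k(E) = 526*(10*sqrt(20)) = 526*(10*(2*sqrt(5))) = 526*(20*sqrt(5)) = 10520*sqrt(5)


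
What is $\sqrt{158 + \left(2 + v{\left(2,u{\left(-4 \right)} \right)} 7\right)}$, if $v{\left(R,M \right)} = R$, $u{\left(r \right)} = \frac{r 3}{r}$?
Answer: $\sqrt{174} \approx 13.191$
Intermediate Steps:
$u{\left(r \right)} = 3$ ($u{\left(r \right)} = \frac{3 r}{r} = 3$)
$\sqrt{158 + \left(2 + v{\left(2,u{\left(-4 \right)} \right)} 7\right)} = \sqrt{158 + \left(2 + 2 \cdot 7\right)} = \sqrt{158 + \left(2 + 14\right)} = \sqrt{158 + 16} = \sqrt{174}$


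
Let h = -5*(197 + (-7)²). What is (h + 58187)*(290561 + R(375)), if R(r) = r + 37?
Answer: 16572949161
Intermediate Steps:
h = -1230 (h = -5*(197 + 49) = -5*246 = -1230)
R(r) = 37 + r
(h + 58187)*(290561 + R(375)) = (-1230 + 58187)*(290561 + (37 + 375)) = 56957*(290561 + 412) = 56957*290973 = 16572949161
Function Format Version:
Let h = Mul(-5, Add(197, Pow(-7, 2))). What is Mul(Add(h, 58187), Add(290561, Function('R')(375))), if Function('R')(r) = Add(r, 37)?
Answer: 16572949161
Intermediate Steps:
h = -1230 (h = Mul(-5, Add(197, 49)) = Mul(-5, 246) = -1230)
Function('R')(r) = Add(37, r)
Mul(Add(h, 58187), Add(290561, Function('R')(375))) = Mul(Add(-1230, 58187), Add(290561, Add(37, 375))) = Mul(56957, Add(290561, 412)) = Mul(56957, 290973) = 16572949161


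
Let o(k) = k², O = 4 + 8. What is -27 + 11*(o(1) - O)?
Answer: -148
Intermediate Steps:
O = 12
-27 + 11*(o(1) - O) = -27 + 11*(1² - 1*12) = -27 + 11*(1 - 12) = -27 + 11*(-11) = -27 - 121 = -148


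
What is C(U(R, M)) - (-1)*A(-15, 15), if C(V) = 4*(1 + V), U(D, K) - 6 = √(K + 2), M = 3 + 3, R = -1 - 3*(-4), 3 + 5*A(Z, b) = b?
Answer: 152/5 + 8*√2 ≈ 41.714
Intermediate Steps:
A(Z, b) = -⅗ + b/5
R = 11 (R = -1 + 12 = 11)
M = 6
U(D, K) = 6 + √(2 + K) (U(D, K) = 6 + √(K + 2) = 6 + √(2 + K))
C(V) = 4 + 4*V
C(U(R, M)) - (-1)*A(-15, 15) = (4 + 4*(6 + √(2 + 6))) - (-1)*(-⅗ + (⅕)*15) = (4 + 4*(6 + √8)) - (-1)*(-⅗ + 3) = (4 + 4*(6 + 2*√2)) - (-1)*12/5 = (4 + (24 + 8*√2)) - 1*(-12/5) = (28 + 8*√2) + 12/5 = 152/5 + 8*√2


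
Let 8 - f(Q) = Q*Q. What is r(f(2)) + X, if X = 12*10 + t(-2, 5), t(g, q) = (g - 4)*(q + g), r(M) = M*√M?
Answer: 110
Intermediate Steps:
f(Q) = 8 - Q² (f(Q) = 8 - Q*Q = 8 - Q²)
r(M) = M^(3/2)
t(g, q) = (-4 + g)*(g + q)
X = 102 (X = 12*10 + ((-2)² - 4*(-2) - 4*5 - 2*5) = 120 + (4 + 8 - 20 - 10) = 120 - 18 = 102)
r(f(2)) + X = (8 - 1*2²)^(3/2) + 102 = (8 - 1*4)^(3/2) + 102 = (8 - 4)^(3/2) + 102 = 4^(3/2) + 102 = 8 + 102 = 110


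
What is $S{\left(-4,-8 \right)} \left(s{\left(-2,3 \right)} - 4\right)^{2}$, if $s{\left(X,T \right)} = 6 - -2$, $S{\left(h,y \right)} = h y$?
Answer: $512$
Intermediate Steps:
$s{\left(X,T \right)} = 8$ ($s{\left(X,T \right)} = 6 + 2 = 8$)
$S{\left(-4,-8 \right)} \left(s{\left(-2,3 \right)} - 4\right)^{2} = \left(-4\right) \left(-8\right) \left(8 - 4\right)^{2} = 32 \cdot 4^{2} = 32 \cdot 16 = 512$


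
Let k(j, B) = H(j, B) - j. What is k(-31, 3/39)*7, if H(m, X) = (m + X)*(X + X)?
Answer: 31045/169 ≈ 183.70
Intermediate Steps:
H(m, X) = 2*X*(X + m) (H(m, X) = (X + m)*(2*X) = 2*X*(X + m))
k(j, B) = -j + 2*B*(B + j) (k(j, B) = 2*B*(B + j) - j = -j + 2*B*(B + j))
k(-31, 3/39)*7 = (-1*(-31) + 2*(3/39)*(3/39 - 31))*7 = (31 + 2*(3*(1/39))*(3*(1/39) - 31))*7 = (31 + 2*(1/13)*(1/13 - 31))*7 = (31 + 2*(1/13)*(-402/13))*7 = (31 - 804/169)*7 = (4435/169)*7 = 31045/169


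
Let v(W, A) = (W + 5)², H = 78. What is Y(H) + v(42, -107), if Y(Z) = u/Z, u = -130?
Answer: 6622/3 ≈ 2207.3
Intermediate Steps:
v(W, A) = (5 + W)²
Y(Z) = -130/Z
Y(H) + v(42, -107) = -130/78 + (5 + 42)² = -130*1/78 + 47² = -5/3 + 2209 = 6622/3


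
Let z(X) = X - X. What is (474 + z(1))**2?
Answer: 224676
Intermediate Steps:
z(X) = 0
(474 + z(1))**2 = (474 + 0)**2 = 474**2 = 224676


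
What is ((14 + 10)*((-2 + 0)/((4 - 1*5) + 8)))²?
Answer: 2304/49 ≈ 47.020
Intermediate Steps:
((14 + 10)*((-2 + 0)/((4 - 1*5) + 8)))² = (24*(-2/((4 - 5) + 8)))² = (24*(-2/(-1 + 8)))² = (24*(-2/7))² = (-48/7)² = 2304/49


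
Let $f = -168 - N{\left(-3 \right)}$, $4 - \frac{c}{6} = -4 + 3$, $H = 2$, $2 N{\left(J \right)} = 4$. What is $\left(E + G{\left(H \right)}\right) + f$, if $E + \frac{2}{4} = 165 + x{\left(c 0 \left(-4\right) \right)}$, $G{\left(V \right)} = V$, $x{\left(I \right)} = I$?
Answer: $- \frac{7}{2} \approx -3.5$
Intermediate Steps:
$N{\left(J \right)} = 2$ ($N{\left(J \right)} = \frac{1}{2} \cdot 4 = 2$)
$c = 30$ ($c = 24 - 6 \left(-4 + 3\right) = 24 - -6 = 24 + 6 = 30$)
$f = -170$ ($f = -168 - 2 = -170$)
$E = \frac{329}{2}$ ($E = - \frac{1}{2} + \left(165 + 30 \cdot 0 \left(-4\right)\right) = - \frac{1}{2} + \left(165 + 0 \left(-4\right)\right) = - \frac{1}{2} + \left(165 + 0\right) = - \frac{1}{2} + 165 = \frac{329}{2} \approx 164.5$)
$\left(E + G{\left(H \right)}\right) + f = \left(\frac{329}{2} + 2\right) - 170 = \frac{333}{2} - 170 = - \frac{7}{2}$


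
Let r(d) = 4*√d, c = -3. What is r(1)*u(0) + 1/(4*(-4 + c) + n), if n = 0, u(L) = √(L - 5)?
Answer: -1/28 + 4*I*√5 ≈ -0.035714 + 8.9443*I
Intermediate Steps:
u(L) = √(-5 + L)
r(1)*u(0) + 1/(4*(-4 + c) + n) = (4*√1)*√(-5 + 0) + 1/(4*(-4 - 3) + 0) = (4*1)*√(-5) + 1/(4*(-7) + 0) = 4*(I*√5) + 1/(-28 + 0) = 4*I*√5 + 1/(-28) = 4*I*√5 - 1/28 = -1/28 + 4*I*√5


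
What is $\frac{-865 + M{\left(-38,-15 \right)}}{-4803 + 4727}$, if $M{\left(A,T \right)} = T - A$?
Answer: $\frac{421}{38} \approx 11.079$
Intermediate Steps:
$\frac{-865 + M{\left(-38,-15 \right)}}{-4803 + 4727} = \frac{-865 - -23}{-4803 + 4727} = \frac{-865 + \left(-15 + 38\right)}{-76} = \left(-865 + 23\right) \left(- \frac{1}{76}\right) = \left(-842\right) \left(- \frac{1}{76}\right) = \frac{421}{38}$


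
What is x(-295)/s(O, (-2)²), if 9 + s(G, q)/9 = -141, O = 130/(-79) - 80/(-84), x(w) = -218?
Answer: 109/675 ≈ 0.16148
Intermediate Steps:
O = -1150/1659 (O = 130*(-1/79) - 80*(-1/84) = -130/79 + 20/21 = -1150/1659 ≈ -0.69319)
s(G, q) = -1350 (s(G, q) = -81 + 9*(-141) = -81 - 1269 = -1350)
x(-295)/s(O, (-2)²) = -218/(-1350) = -218*(-1/1350) = 109/675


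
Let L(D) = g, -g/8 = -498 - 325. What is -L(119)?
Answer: -6584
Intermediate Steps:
g = 6584 (g = -8*(-498 - 325) = -8*(-823) = 6584)
L(D) = 6584
-L(119) = -1*6584 = -6584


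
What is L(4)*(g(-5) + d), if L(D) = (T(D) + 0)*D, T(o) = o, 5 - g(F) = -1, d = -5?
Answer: 16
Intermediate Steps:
g(F) = 6 (g(F) = 5 - 1*(-1) = 5 + 1 = 6)
L(D) = D² (L(D) = (D + 0)*D = D*D = D²)
L(4)*(g(-5) + d) = 4²*(6 - 5) = 16*1 = 16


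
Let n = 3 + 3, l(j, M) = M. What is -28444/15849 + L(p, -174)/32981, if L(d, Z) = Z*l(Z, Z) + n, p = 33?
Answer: -458172146/522715869 ≈ -0.87652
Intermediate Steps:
n = 6
L(d, Z) = 6 + Z² (L(d, Z) = Z*Z + 6 = Z² + 6 = 6 + Z²)
-28444/15849 + L(p, -174)/32981 = -28444/15849 + (6 + (-174)²)/32981 = -28444*1/15849 + (6 + 30276)*(1/32981) = -28444/15849 + 30282*(1/32981) = -28444/15849 + 30282/32981 = -458172146/522715869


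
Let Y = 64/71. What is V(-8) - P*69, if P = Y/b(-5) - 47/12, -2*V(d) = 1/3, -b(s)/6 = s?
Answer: 1141723/4260 ≈ 268.01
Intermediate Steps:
b(s) = -6*s
Y = 64/71 (Y = 64*(1/71) = 64/71 ≈ 0.90141)
V(d) = -⅙ (V(d) = -½/3 = -½*⅓ = -⅙)
P = -5519/1420 (P = 64/(71*((-6*(-5)))) - 47/12 = (64/71)/30 - 47*1/12 = (64/71)*(1/30) - 47/12 = 32/1065 - 47/12 = -5519/1420 ≈ -3.8866)
V(-8) - P*69 = -⅙ - 1*(-5519/1420)*69 = -⅙ + (5519/1420)*69 = -⅙ + 380811/1420 = 1141723/4260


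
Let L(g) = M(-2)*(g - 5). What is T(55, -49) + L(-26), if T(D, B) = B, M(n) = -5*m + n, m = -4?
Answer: -607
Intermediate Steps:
M(n) = 20 + n (M(n) = -5*(-4) + n = 20 + n)
L(g) = -90 + 18*g (L(g) = (20 - 2)*(g - 5) = 18*(-5 + g) = -90 + 18*g)
T(55, -49) + L(-26) = -49 + (-90 + 18*(-26)) = -49 + (-90 - 468) = -49 - 558 = -607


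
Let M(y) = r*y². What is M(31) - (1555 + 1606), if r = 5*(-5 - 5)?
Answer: -51211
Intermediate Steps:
r = -50 (r = 5*(-10) = -50)
M(y) = -50*y²
M(31) - (1555 + 1606) = -50*31² - (1555 + 1606) = -50*961 - 1*3161 = -48050 - 3161 = -51211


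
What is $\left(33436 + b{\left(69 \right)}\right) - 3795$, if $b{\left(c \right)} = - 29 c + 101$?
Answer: $27741$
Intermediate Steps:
$b{\left(c \right)} = 101 - 29 c$
$\left(33436 + b{\left(69 \right)}\right) - 3795 = \left(33436 + \left(101 - 2001\right)\right) - 3795 = \left(33436 - 1900\right) - 3795 = 31536 - 3795 = 27741$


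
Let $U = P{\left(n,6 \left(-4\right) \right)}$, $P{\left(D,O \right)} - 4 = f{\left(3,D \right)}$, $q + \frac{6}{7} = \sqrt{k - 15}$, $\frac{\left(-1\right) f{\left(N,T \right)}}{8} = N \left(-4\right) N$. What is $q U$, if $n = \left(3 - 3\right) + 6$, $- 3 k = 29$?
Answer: $- \frac{1752}{7} + \frac{292 i \sqrt{222}}{3} \approx -250.29 + 1450.2 i$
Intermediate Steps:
$k = - \frac{29}{3}$ ($k = \left(- \frac{1}{3}\right) 29 = - \frac{29}{3} \approx -9.6667$)
$f{\left(N,T \right)} = 32 N^{2}$ ($f{\left(N,T \right)} = - 8 N \left(-4\right) N = - 8 - 4 N N = - 8 \left(- 4 N^{2}\right) = 32 N^{2}$)
$q = - \frac{6}{7} + \frac{i \sqrt{222}}{3}$ ($q = - \frac{6}{7} + \sqrt{- \frac{29}{3} - 15} = - \frac{6}{7} + \sqrt{- \frac{74}{3}} = - \frac{6}{7} + \frac{i \sqrt{222}}{3} \approx -0.85714 + 4.9666 i$)
$n = 6$ ($n = 0 + 6 = 6$)
$P{\left(D,O \right)} = 292$ ($P{\left(D,O \right)} = 4 + 32 \cdot 3^{2} = 4 + 32 \cdot 9 = 4 + 288 = 292$)
$U = 292$
$q U = \left(- \frac{6}{7} + \frac{i \sqrt{222}}{3}\right) 292 = - \frac{1752}{7} + \frac{292 i \sqrt{222}}{3}$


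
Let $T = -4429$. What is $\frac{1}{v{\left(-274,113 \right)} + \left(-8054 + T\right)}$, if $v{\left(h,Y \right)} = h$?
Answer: $- \frac{1}{12757} \approx -7.8388 \cdot 10^{-5}$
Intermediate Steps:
$\frac{1}{v{\left(-274,113 \right)} + \left(-8054 + T\right)} = \frac{1}{-274 - 12483} = \frac{1}{-12757} = - \frac{1}{12757}$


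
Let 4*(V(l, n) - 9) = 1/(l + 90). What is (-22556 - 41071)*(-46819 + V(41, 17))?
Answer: 1560670988253/524 ≈ 2.9784e+9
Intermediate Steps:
V(l, n) = 9 + 1/(4*(90 + l)) (V(l, n) = 9 + 1/(4*(l + 90)) = 9 + 1/(4*(90 + l)))
(-22556 - 41071)*(-46819 + V(41, 17)) = (-22556 - 41071)*(-46819 + (3241 + 36*41)/(4*(90 + 41))) = -63627*(-46819 + (1/4)*(3241 + 1476)/131) = -63627*(-46819 + (1/4)*(1/131)*4717) = -63627*(-46819 + 4717/524) = -63627*(-24528439/524) = 1560670988253/524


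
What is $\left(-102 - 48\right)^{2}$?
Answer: $22500$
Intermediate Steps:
$\left(-102 - 48\right)^{2} = \left(-150\right)^{2} = 22500$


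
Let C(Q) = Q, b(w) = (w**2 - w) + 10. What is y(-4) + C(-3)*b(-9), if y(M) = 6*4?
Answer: -276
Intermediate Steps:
b(w) = 10 + w**2 - w
y(M) = 24
y(-4) + C(-3)*b(-9) = 24 - 3*(10 + (-9)**2 - 1*(-9)) = 24 - 3*(10 + 81 + 9) = 24 - 3*100 = 24 - 300 = -276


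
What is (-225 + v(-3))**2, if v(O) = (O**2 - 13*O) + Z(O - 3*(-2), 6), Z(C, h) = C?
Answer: 30276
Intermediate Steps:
v(O) = 6 + O**2 - 12*O (v(O) = (O**2 - 13*O) + (O - 3*(-2)) = (O**2 - 13*O) + (O + 6) = (O**2 - 13*O) + (6 + O) = 6 + O**2 - 12*O)
(-225 + v(-3))**2 = (-225 + (6 + (-3)**2 - 12*(-3)))**2 = (-225 + (6 + 9 + 36))**2 = (-225 + 51)**2 = (-174)**2 = 30276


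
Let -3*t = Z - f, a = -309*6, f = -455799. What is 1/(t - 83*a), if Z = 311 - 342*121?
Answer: 3/46918 ≈ 6.3941e-5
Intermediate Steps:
a = -1854
Z = -41071 (Z = 311 - 41382 = -41071)
t = -414728/3 (t = -(-41071 - 1*(-455799))/3 = -(-41071 + 455799)/3 = -⅓*414728 = -414728/3 ≈ -1.3824e+5)
1/(t - 83*a) = 1/(-414728/3 - 83*(-1854)) = 1/(-414728/3 + 153882) = 1/(46918/3) = 3/46918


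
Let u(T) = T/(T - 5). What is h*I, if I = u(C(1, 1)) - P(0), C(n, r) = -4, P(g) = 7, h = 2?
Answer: -118/9 ≈ -13.111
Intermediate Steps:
u(T) = T/(-5 + T)
I = -59/9 (I = -4/(-5 - 4) - 1*7 = -4/(-9) - 7 = -4*(-⅑) - 7 = 4/9 - 7 = -59/9 ≈ -6.5556)
h*I = 2*(-59/9) = -118/9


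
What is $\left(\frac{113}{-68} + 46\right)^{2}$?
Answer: $\frac{9090225}{4624} \approx 1965.9$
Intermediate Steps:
$\left(\frac{113}{-68} + 46\right)^{2} = \left(113 \left(- \frac{1}{68}\right) + 46\right)^{2} = \left(- \frac{113}{68} + 46\right)^{2} = \left(\frac{3015}{68}\right)^{2} = \frac{9090225}{4624}$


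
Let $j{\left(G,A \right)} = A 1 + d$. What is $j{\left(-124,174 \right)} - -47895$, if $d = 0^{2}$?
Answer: $48069$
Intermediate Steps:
$d = 0$
$j{\left(G,A \right)} = A$ ($j{\left(G,A \right)} = A 1 + 0 = A + 0 = A$)
$j{\left(-124,174 \right)} - -47895 = 174 - -47895 = 174 + 47895 = 48069$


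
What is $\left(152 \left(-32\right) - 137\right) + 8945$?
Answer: $3944$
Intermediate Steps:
$\left(152 \left(-32\right) - 137\right) + 8945 = \left(-4864 - 137\right) + 8945 = -5001 + 8945 = 3944$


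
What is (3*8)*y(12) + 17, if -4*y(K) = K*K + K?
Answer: -919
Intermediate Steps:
y(K) = -K/4 - K**2/4 (y(K) = -(K*K + K)/4 = -(K**2 + K)/4 = -(K + K**2)/4 = -K/4 - K**2/4)
(3*8)*y(12) + 17 = (3*8)*(-1/4*12*(1 + 12)) + 17 = 24*(-1/4*12*13) + 17 = 24*(-39) + 17 = -936 + 17 = -919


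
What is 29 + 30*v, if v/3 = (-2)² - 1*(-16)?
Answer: 1829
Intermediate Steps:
v = 60 (v = 3*((-2)² - 1*(-16)) = 3*(4 + 16) = 3*20 = 60)
29 + 30*v = 29 + 30*60 = 29 + 1800 = 1829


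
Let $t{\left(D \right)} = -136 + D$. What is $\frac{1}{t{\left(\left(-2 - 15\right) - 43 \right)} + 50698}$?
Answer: $\frac{1}{50502} \approx 1.9801 \cdot 10^{-5}$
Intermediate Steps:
$\frac{1}{t{\left(\left(-2 - 15\right) - 43 \right)} + 50698} = \frac{1}{\left(-136 - 60\right) + 50698} = \frac{1}{-196 + 50698} = \frac{1}{50502}$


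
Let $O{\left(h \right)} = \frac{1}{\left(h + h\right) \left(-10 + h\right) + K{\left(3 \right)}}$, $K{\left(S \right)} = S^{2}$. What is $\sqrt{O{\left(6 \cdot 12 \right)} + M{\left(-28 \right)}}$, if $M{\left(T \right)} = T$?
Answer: $\frac{i \sqrt{248483355}}{2979} \approx 5.2915 i$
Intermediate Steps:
$O{\left(h \right)} = \frac{1}{9 + 2 h \left(-10 + h\right)}$ ($O{\left(h \right)} = \frac{1}{\left(h + h\right) \left(-10 + h\right) + 3^{2}} = \frac{1}{2 h \left(-10 + h\right) + 9} = \frac{1}{9 + 2 h \left(-10 + h\right)}$)
$\sqrt{O{\left(6 \cdot 12 \right)} + M{\left(-28 \right)}} = \sqrt{\frac{1}{9 - 20 \cdot 6 \cdot 12 + 2 \left(6 \cdot 12\right)^{2}} - 28} = \sqrt{\frac{1}{9 - 1440 + 2 \cdot 72^{2}} - 28} = \sqrt{\frac{1}{9 - 1440 + 2 \cdot 5184} - 28} = \sqrt{\frac{1}{9 - 1440 + 10368} - 28} = \sqrt{\frac{1}{8937} - 28} = \sqrt{- \frac{250235}{8937}} = \frac{i \sqrt{248483355}}{2979}$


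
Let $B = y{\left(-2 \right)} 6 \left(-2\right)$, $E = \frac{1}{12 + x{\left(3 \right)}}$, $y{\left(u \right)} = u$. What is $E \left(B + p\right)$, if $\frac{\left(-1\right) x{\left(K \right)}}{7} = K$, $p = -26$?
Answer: $\frac{2}{9} \approx 0.22222$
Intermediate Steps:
$x{\left(K \right)} = - 7 K$
$E = - \frac{1}{9}$ ($E = \frac{1}{12 - 21} = \frac{1}{-9} = - \frac{1}{9} \approx -0.11111$)
$B = 24$ ($B = \left(-2\right) 6 \left(-2\right) = \left(-12\right) \left(-2\right) = 24$)
$E \left(B + p\right) = - \frac{24 - 26}{9} = \left(- \frac{1}{9}\right) \left(-2\right) = \frac{2}{9}$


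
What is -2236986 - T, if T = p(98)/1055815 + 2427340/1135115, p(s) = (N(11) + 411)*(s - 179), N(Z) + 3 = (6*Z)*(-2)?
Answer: -23312751117025774/10421490815 ≈ -2.2370e+6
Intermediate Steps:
N(Z) = -3 - 12*Z (N(Z) = -3 + (6*Z)*(-2) = -3 - 12*Z)
p(s) = -49404 + 276*s (p(s) = ((-3 - 12*11) + 411)*(s - 179) = ((-3 - 132) + 411)*(-179 + s) = (-135 + 411)*(-179 + s) = 276*(-179 + s) = -49404 + 276*s)
T = 22064742184/10421490815 (T = (-49404 + 276*98)/1055815 + 2427340/1135115 = (-49404 + 27048)*(1/1055815) + 2427340*(1/1135115) = -22356*1/1055815 + 485468/227023 = -972/45905 + 485468/227023 = 22064742184/10421490815 ≈ 2.1172)
-2236986 - T = -2236986 - 1*22064742184/10421490815 = -2236986 - 22064742184/10421490815 = -23312751117025774/10421490815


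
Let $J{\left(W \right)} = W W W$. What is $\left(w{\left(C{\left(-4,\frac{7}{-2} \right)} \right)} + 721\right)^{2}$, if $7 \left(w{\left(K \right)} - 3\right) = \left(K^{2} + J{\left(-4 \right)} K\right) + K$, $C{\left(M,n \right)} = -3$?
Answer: $\frac{27730756}{49} \approx 5.6593 \cdot 10^{5}$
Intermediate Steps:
$J{\left(W \right)} = W^{3}$ ($J{\left(W \right)} = W^{2} W = W^{3}$)
$w{\left(K \right)} = 3 - 9 K + \frac{K^{2}}{7}$ ($w{\left(K \right)} = 3 + \frac{\left(K^{2} + \left(-4\right)^{3} K\right) + K}{7} = 3 + \frac{\left(K^{2} - 64 K\right) + K}{7} = 3 + \frac{K^{2} - 63 K}{7} = 3 + \left(- 9 K + \frac{K^{2}}{7}\right) = 3 - 9 K + \frac{K^{2}}{7}$)
$\left(w{\left(C{\left(-4,\frac{7}{-2} \right)} \right)} + 721\right)^{2} = \left(\left(3 - -27 + \frac{\left(-3\right)^{2}}{7}\right) + 721\right)^{2} = \left(\left(3 + 27 + \frac{1}{7} \cdot 9\right) + 721\right)^{2} = \left(\left(3 + 27 + \frac{9}{7}\right) + 721\right)^{2} = \left(\frac{219}{7} + 721\right)^{2} = \left(\frac{5266}{7}\right)^{2} = \frac{27730756}{49}$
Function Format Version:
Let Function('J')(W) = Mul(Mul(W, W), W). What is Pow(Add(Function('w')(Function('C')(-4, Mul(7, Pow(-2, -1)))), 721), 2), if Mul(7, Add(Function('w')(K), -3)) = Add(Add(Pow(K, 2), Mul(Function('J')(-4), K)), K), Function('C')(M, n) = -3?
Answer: Rational(27730756, 49) ≈ 5.6593e+5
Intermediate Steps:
Function('J')(W) = Pow(W, 3) (Function('J')(W) = Mul(Pow(W, 2), W) = Pow(W, 3))
Function('w')(K) = Add(3, Mul(-9, K), Mul(Rational(1, 7), Pow(K, 2))) (Function('w')(K) = Add(3, Mul(Rational(1, 7), Add(Add(Pow(K, 2), Mul(Pow(-4, 3), K)), K))) = Add(3, Mul(Rational(1, 7), Add(Add(Pow(K, 2), Mul(-64, K)), K))) = Add(3, Mul(Rational(1, 7), Add(Pow(K, 2), Mul(-63, K)))) = Add(3, Add(Mul(-9, K), Mul(Rational(1, 7), Pow(K, 2)))) = Add(3, Mul(-9, K), Mul(Rational(1, 7), Pow(K, 2))))
Pow(Add(Function('w')(Function('C')(-4, Mul(7, Pow(-2, -1)))), 721), 2) = Pow(Add(Add(3, Mul(-9, -3), Mul(Rational(1, 7), Pow(-3, 2))), 721), 2) = Pow(Add(Add(3, 27, Mul(Rational(1, 7), 9)), 721), 2) = Pow(Add(Add(3, 27, Rational(9, 7)), 721), 2) = Pow(Add(Rational(219, 7), 721), 2) = Pow(Rational(5266, 7), 2) = Rational(27730756, 49)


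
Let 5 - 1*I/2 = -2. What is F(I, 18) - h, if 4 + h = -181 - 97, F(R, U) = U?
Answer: 300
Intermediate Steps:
I = 14 (I = 10 - 2*(-2) = 10 + 4 = 14)
h = -282 (h = -4 + (-181 - 97) = -4 - 278 = -282)
F(I, 18) - h = 18 - 1*(-282) = 18 + 282 = 300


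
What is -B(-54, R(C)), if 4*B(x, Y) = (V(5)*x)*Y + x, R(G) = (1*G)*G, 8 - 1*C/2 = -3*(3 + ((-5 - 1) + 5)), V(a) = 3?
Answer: 63531/2 ≈ 31766.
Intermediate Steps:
C = 28 (C = 16 - (-6)*(3 + ((-5 - 1) + 5)) = 16 - (-6)*(3 + (-6 + 5)) = 16 - (-6)*(3 - 1) = 16 - (-6)*2 = 16 - 2*(-6) = 16 + 12 = 28)
R(G) = G² (R(G) = G*G = G²)
B(x, Y) = x/4 + 3*Y*x/4 (B(x, Y) = ((3*x)*Y + x)/4 = (3*Y*x + x)/4 = (x + 3*Y*x)/4 = x/4 + 3*Y*x/4)
-B(-54, R(C)) = -(-54)*(1 + 3*28²)/4 = -(-54)*(1 + 3*784)/4 = -(-54)*(1 + 2352)/4 = -(-54)*2353/4 = -1*(-63531/2) = 63531/2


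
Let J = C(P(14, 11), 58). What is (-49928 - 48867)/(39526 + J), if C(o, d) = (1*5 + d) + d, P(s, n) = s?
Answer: -98795/39647 ≈ -2.4919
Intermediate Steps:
C(o, d) = 5 + 2*d (C(o, d) = (5 + d) + d = 5 + 2*d)
J = 121 (J = 5 + 2*58 = 5 + 116 = 121)
(-49928 - 48867)/(39526 + J) = (-49928 - 48867)/(39526 + 121) = -98795/39647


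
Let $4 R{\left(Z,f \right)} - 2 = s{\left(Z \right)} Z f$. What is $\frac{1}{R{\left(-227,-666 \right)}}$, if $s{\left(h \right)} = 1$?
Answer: $\frac{1}{37796} \approx 2.6458 \cdot 10^{-5}$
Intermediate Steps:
$R{\left(Z,f \right)} = \frac{1}{2} + \frac{Z f}{4}$ ($R{\left(Z,f \right)} = \frac{1}{2} + \frac{1 Z f}{4} = \frac{1}{2} + \frac{Z f}{4}$)
$\frac{1}{R{\left(-227,-666 \right)}} = \frac{1}{\frac{1}{2} + \frac{1}{4} \left(-227\right) \left(-666\right)} = \frac{1}{\frac{1}{2} + \frac{75591}{2}} = \frac{1}{37796}$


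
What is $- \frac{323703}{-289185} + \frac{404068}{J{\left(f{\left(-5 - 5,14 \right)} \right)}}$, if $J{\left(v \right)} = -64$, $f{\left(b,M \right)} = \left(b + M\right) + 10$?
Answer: $- \frac{9735807299}{1542320} \approx -6312.4$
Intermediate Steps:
$f{\left(b,M \right)} = 10 + M + b$ ($f{\left(b,M \right)} = \left(M + b\right) + 10 = 10 + M + b$)
$- \frac{323703}{-289185} + \frac{404068}{J{\left(f{\left(-5 - 5,14 \right)} \right)}} = - \frac{323703}{-289185} + \frac{404068}{-64} = \left(-323703\right) \left(- \frac{1}{289185}\right) + 404068 \left(- \frac{1}{64}\right) = \frac{107901}{96395} - \frac{101017}{16} = - \frac{9735807299}{1542320}$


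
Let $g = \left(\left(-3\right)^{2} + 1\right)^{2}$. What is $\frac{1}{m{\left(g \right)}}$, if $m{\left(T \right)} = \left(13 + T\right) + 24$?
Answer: $\frac{1}{137} \approx 0.0072993$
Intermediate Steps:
$g = 100$ ($g = \left(9 + 1\right)^{2} = 10^{2} = 100$)
$m{\left(T \right)} = 37 + T$
$\frac{1}{m{\left(g \right)}} = \frac{1}{37 + 100} = \frac{1}{137}$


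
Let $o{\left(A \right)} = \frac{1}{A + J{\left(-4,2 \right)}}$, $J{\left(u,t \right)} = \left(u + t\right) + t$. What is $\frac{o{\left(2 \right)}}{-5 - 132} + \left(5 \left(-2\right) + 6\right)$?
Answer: $- \frac{1097}{274} \approx -4.0036$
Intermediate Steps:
$J{\left(u,t \right)} = u + 2 t$ ($J{\left(u,t \right)} = \left(t + u\right) + t = u + 2 t$)
$o{\left(A \right)} = \frac{1}{A}$ ($o{\left(A \right)} = \frac{1}{A + \left(-4 + 2 \cdot 2\right)} = \frac{1}{A + \left(-4 + 4\right)} = \frac{1}{A + 0} = \frac{1}{A}$)
$\frac{o{\left(2 \right)}}{-5 - 132} + \left(5 \left(-2\right) + 6\right) = \frac{1}{\left(-5 - 132\right) 2} + \left(5 \left(-2\right) + 6\right) = \frac{1}{-137} \cdot \frac{1}{2} + \left(-10 + 6\right) = \left(- \frac{1}{137}\right) \frac{1}{2} - 4 = - \frac{1}{274} - 4 = - \frac{1097}{274}$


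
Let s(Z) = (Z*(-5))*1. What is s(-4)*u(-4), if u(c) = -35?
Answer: -700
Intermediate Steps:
s(Z) = -5*Z (s(Z) = -5*Z*1 = -5*Z)
s(-4)*u(-4) = -5*(-4)*(-35) = 20*(-35) = -700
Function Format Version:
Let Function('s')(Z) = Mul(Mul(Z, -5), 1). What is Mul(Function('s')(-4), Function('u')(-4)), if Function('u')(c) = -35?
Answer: -700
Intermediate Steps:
Function('s')(Z) = Mul(-5, Z) (Function('s')(Z) = Mul(Mul(-5, Z), 1) = Mul(-5, Z))
Mul(Function('s')(-4), Function('u')(-4)) = Mul(Mul(-5, -4), -35) = Mul(20, -35) = -700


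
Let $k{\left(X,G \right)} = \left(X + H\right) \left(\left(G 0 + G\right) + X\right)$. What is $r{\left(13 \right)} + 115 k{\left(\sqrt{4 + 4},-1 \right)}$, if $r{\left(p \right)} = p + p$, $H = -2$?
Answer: $1176 - 690 \sqrt{2} \approx 200.19$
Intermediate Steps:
$r{\left(p \right)} = 2 p$
$k{\left(X,G \right)} = \left(-2 + X\right) \left(G + X\right)$ ($k{\left(X,G \right)} = \left(X - 2\right) \left(\left(G 0 + G\right) + X\right) = \left(-2 + X\right) \left(\left(0 + G\right) + X\right) = \left(-2 + X\right) \left(G + X\right)$)
$r{\left(13 \right)} + 115 k{\left(\sqrt{4 + 4},-1 \right)} = 2 \cdot 13 + 115 \left(\left(\sqrt{4 + 4}\right)^{2} - -2 - 2 \sqrt{4 + 4} - \sqrt{4 + 4}\right) = 26 + 115 \left(\left(\sqrt{8}\right)^{2} + 2 - 2 \sqrt{8} - \sqrt{8}\right) = 26 + 115 \left(\left(2 \sqrt{2}\right)^{2} + 2 - 2 \cdot 2 \sqrt{2} - 2 \sqrt{2}\right) = 26 + 115 \left(8 + 2 - 4 \sqrt{2} - 2 \sqrt{2}\right) = 26 + 115 \left(10 - 6 \sqrt{2}\right) = 26 + \left(1150 - 690 \sqrt{2}\right) = 1176 - 690 \sqrt{2}$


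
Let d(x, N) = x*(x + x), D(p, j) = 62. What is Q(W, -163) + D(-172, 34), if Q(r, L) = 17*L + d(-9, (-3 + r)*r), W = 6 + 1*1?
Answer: -2547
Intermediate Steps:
W = 7 (W = 6 + 1 = 7)
d(x, N) = 2*x² (d(x, N) = x*(2*x) = 2*x²)
Q(r, L) = 162 + 17*L (Q(r, L) = 17*L + 2*(-9)² = 17*L + 2*81 = 17*L + 162 = 162 + 17*L)
Q(W, -163) + D(-172, 34) = (162 + 17*(-163)) + 62 = (162 - 2771) + 62 = -2609 + 62 = -2547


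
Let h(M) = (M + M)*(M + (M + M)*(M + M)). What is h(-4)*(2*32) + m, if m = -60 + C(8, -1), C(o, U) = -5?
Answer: -30785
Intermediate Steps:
h(M) = 2*M*(M + 4*M²) (h(M) = (2*M)*(M + (2*M)*(2*M)) = (2*M)*(M + 4*M²) = 2*M*(M + 4*M²))
m = -65 (m = -60 - 5 = -65)
h(-4)*(2*32) + m = ((-4)²*(2 + 8*(-4)))*(2*32) - 65 = (16*(2 - 32))*64 - 65 = (16*(-30))*64 - 65 = -480*64 - 65 = -30720 - 65 = -30785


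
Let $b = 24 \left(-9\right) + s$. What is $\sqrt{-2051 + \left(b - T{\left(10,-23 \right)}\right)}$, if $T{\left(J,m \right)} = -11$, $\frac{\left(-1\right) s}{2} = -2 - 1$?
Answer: $15 i \sqrt{10} \approx 47.434 i$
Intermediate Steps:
$s = 6$ ($s = - 2 \left(-2 - 1\right) = \left(-2\right) \left(-3\right) = 6$)
$b = -210$ ($b = 24 \left(-9\right) + 6 = -216 + 6 = -210$)
$\sqrt{-2051 + \left(b - T{\left(10,-23 \right)}\right)} = \sqrt{-2051 - 199} = \sqrt{-2250} = 15 i \sqrt{10}$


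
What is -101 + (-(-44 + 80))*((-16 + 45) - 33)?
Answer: 43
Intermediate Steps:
-101 + (-(-44 + 80))*((-16 + 45) - 33) = -101 + (-1*36)*(29 - 33) = -101 - 36*(-4) = -101 + 144 = 43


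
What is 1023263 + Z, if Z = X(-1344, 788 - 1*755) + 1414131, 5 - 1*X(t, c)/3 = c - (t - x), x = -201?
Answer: 2433881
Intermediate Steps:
X(t, c) = 618 - 3*c + 3*t (X(t, c) = 15 - 3*(c - (t - 1*(-201))) = 15 - 3*(c - (t + 201)) = 15 - 3*(c - (201 + t)) = 15 - 3*(c + (-201 - t)) = 15 - 3*(-201 + c - t) = 15 + (603 - 3*c + 3*t) = 618 - 3*c + 3*t)
Z = 1410618 (Z = (618 - 3*(788 - 1*755) + 3*(-1344)) + 1414131 = (618 - 3*(788 - 755) - 4032) + 1414131 = (618 - 3*33 - 4032) + 1414131 = (618 - 99 - 4032) + 1414131 = -3513 + 1414131 = 1410618)
1023263 + Z = 1023263 + 1410618 = 2433881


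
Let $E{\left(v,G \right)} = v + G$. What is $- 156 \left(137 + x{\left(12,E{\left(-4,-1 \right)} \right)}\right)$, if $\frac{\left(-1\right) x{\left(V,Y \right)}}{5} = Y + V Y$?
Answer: $-72072$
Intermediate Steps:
$E{\left(v,G \right)} = G + v$
$x{\left(V,Y \right)} = - 5 Y - 5 V Y$ ($x{\left(V,Y \right)} = - 5 \left(Y + V Y\right) = - 5 Y - 5 V Y$)
$- 156 \left(137 + x{\left(12,E{\left(-4,-1 \right)} \right)}\right) = - 156 \left(137 - 5 \left(-1 - 4\right) \left(1 + 12\right)\right) = - 156 \left(137 - \left(-25\right) 13\right) = - 156 \left(137 + 325\right) = \left(-156\right) 462 = -72072$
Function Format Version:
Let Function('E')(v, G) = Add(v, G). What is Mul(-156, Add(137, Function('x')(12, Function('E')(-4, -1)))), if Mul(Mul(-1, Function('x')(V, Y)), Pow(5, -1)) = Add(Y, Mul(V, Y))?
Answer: -72072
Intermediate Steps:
Function('E')(v, G) = Add(G, v)
Function('x')(V, Y) = Add(Mul(-5, Y), Mul(-5, V, Y)) (Function('x')(V, Y) = Mul(-5, Add(Y, Mul(V, Y))) = Add(Mul(-5, Y), Mul(-5, V, Y)))
Mul(-156, Add(137, Function('x')(12, Function('E')(-4, -1)))) = Mul(-156, Add(137, Mul(-5, Add(-1, -4), Add(1, 12)))) = Mul(-156, Add(137, Mul(-5, -5, 13))) = Mul(-156, Add(137, 325)) = Mul(-156, 462) = -72072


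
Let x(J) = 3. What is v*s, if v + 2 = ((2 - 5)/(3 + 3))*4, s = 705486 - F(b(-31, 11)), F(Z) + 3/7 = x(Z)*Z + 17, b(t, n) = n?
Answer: -19752220/7 ≈ -2.8217e+6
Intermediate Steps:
F(Z) = 116/7 + 3*Z (F(Z) = -3/7 + (3*Z + 17) = -3/7 + (17 + 3*Z) = 116/7 + 3*Z)
s = 4938055/7 (s = 705486 - (116/7 + 3*11) = 705486 - (116/7 + 33) = 705486 - 1*347/7 = 705486 - 347/7 = 4938055/7 ≈ 7.0544e+5)
v = -4 (v = -2 + ((2 - 5)/(3 + 3))*4 = -2 - 3/6*4 = -2 - 3*1/6*4 = -2 - 1/2*4 = -2 - 2 = -4)
v*s = -4*4938055/7 = -19752220/7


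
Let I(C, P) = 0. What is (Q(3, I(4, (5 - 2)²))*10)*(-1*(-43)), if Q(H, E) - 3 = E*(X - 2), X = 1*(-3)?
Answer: 1290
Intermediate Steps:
X = -3
Q(H, E) = 3 - 5*E (Q(H, E) = 3 + E*(-3 - 2) = 3 + E*(-5) = 3 - 5*E)
(Q(3, I(4, (5 - 2)²))*10)*(-1*(-43)) = ((3 - 5*0)*10)*(-1*(-43)) = ((3 + 0)*10)*43 = (3*10)*43 = 30*43 = 1290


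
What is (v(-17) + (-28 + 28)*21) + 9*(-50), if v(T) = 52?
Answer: -398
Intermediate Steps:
(v(-17) + (-28 + 28)*21) + 9*(-50) = (52 + (-28 + 28)*21) + 9*(-50) = (52 + 0*21) - 450 = (52 + 0) - 450 = 52 - 450 = -398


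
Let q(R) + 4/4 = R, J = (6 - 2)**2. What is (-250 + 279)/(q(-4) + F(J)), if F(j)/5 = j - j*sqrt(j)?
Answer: -29/245 ≈ -0.11837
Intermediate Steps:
J = 16 (J = 4**2 = 16)
F(j) = -5*j**(3/2) + 5*j (F(j) = 5*(j - j*sqrt(j)) = 5*(j - j**(3/2)) = -5*j**(3/2) + 5*j)
q(R) = -1 + R
(-250 + 279)/(q(-4) + F(J)) = (-250 + 279)/((-1 - 4) + (-5*16**(3/2) + 5*16)) = 29/(-5 + (-5*64 + 80)) = 29/(-5 + (-320 + 80)) = 29/(-5 - 240) = 29/(-245) = 29*(-1/245) = -29/245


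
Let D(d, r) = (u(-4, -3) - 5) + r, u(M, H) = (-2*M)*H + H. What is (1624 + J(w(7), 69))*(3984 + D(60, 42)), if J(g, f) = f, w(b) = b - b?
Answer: 6761842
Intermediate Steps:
u(M, H) = H - 2*H*M (u(M, H) = -2*H*M + H = H - 2*H*M)
w(b) = 0
D(d, r) = -32 + r (D(d, r) = (-3*(1 - 2*(-4)) - 5) + r = (-3*(1 + 8) - 5) + r = (-3*9 - 5) + r = (-27 - 5) + r = -32 + r)
(1624 + J(w(7), 69))*(3984 + D(60, 42)) = (1624 + 69)*(3984 + (-32 + 42)) = 1693*(3984 + 10) = 1693*3994 = 6761842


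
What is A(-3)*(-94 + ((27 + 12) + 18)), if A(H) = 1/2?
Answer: -37/2 ≈ -18.500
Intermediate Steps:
A(H) = ½
A(-3)*(-94 + ((27 + 12) + 18)) = (-94 + ((27 + 12) + 18))/2 = (-94 + (39 + 18))/2 = (-94 + 57)/2 = (½)*(-37) = -37/2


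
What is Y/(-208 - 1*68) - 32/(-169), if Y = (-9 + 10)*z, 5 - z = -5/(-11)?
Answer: 44351/256542 ≈ 0.17288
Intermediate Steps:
z = 50/11 (z = 5 - (-5)/(-11) = 5 - (-5)*(-1)/11 = 5 - 1*5/11 = 5 - 5/11 = 50/11 ≈ 4.5455)
Y = 50/11 (Y = (-9 + 10)*(50/11) = 1*(50/11) = 50/11 ≈ 4.5455)
Y/(-208 - 1*68) - 32/(-169) = 50/(11*(-208 - 1*68)) - 32/(-169) = 50/(11*(-208 - 68)) - 32*(-1/169) = (50/11)/(-276) + 32/169 = (50/11)*(-1/276) + 32/169 = -25/1518 + 32/169 = 44351/256542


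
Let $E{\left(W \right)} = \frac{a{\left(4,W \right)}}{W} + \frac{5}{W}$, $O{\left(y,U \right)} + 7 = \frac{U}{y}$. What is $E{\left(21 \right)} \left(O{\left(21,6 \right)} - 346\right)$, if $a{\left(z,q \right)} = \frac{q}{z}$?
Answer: $- \frac{33743}{196} \approx -172.16$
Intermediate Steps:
$O{\left(y,U \right)} = -7 + \frac{U}{y}$
$E{\left(W \right)} = \frac{1}{4} + \frac{5}{W}$ ($E{\left(W \right)} = \frac{W \frac{1}{4}}{W} + \frac{5}{W} = \frac{\frac{1}{4} W}{W} + \frac{5}{W} = \frac{1}{4} + \frac{5}{W}$)
$E{\left(21 \right)} \left(O{\left(21,6 \right)} - 346\right) = \frac{20 + 21}{4 \cdot 21} \left(\left(-7 + \frac{6}{21}\right) - 346\right) = \frac{1}{4} \cdot \frac{1}{21} \cdot 41 \left(\left(-7 + 6 \cdot \frac{1}{21}\right) - 346\right) = \frac{41 \left(\left(-7 + \frac{2}{7}\right) - 346\right)}{84} = \frac{41 \left(- \frac{47}{7} - 346\right)}{84} = \frac{41}{84} \left(- \frac{2469}{7}\right) = - \frac{33743}{196}$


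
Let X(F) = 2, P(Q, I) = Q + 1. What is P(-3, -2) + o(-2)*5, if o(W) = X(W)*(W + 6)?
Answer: 38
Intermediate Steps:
P(Q, I) = 1 + Q
o(W) = 12 + 2*W (o(W) = 2*(W + 6) = 2*(6 + W) = 12 + 2*W)
P(-3, -2) + o(-2)*5 = (1 - 3) + (12 + 2*(-2))*5 = -2 + (12 - 4)*5 = -2 + 8*5 = -2 + 40 = 38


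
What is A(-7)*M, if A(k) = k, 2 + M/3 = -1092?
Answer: 22974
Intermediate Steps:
M = -3282 (M = -6 + 3*(-1092) = -6 - 3276 = -3282)
A(-7)*M = -7*(-3282) = 22974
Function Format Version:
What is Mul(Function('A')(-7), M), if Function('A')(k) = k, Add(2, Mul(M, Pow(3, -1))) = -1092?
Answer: 22974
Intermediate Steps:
M = -3282 (M = Add(-6, Mul(3, -1092)) = Add(-6, -3276) = -3282)
Mul(Function('A')(-7), M) = Mul(-7, -3282) = 22974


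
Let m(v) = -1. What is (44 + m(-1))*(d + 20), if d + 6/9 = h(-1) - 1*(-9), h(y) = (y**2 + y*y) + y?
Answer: 3784/3 ≈ 1261.3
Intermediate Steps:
h(y) = y + 2*y**2 (h(y) = (y**2 + y**2) + y = 2*y**2 + y = y + 2*y**2)
d = 28/3 (d = -2/3 + (-(1 + 2*(-1)) - 1*(-9)) = -2/3 + (-(1 - 2) + 9) = -2/3 + (-1*(-1) + 9) = -2/3 + (1 + 9) = -2/3 + 10 = 28/3 ≈ 9.3333)
(44 + m(-1))*(d + 20) = (44 - 1)*(28/3 + 20) = 43*(88/3) = 3784/3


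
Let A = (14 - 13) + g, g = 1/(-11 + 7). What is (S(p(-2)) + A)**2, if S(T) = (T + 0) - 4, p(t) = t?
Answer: 441/16 ≈ 27.563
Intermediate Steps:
S(T) = -4 + T (S(T) = T - 4 = -4 + T)
g = -1/4 (g = 1/(-4) = -1/4 ≈ -0.25000)
A = 3/4 (A = (14 - 13) - 1/4 = 1 - 1/4 = 3/4 ≈ 0.75000)
(S(p(-2)) + A)**2 = ((-4 - 2) + 3/4)**2 = (-6 + 3/4)**2 = (-21/4)**2 = 441/16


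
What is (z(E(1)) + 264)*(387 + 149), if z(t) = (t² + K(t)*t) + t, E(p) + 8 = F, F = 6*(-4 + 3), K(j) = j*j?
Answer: -1231728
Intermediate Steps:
K(j) = j²
F = -6 (F = 6*(-1) = -6)
E(p) = -14 (E(p) = -8 - 6 = -14)
z(t) = t + t² + t³ (z(t) = (t² + t²*t) + t = (t² + t³) + t = t + t² + t³)
(z(E(1)) + 264)*(387 + 149) = (-14*(1 - 14 + (-14)²) + 264)*(387 + 149) = (-14*(1 - 14 + 196) + 264)*536 = (-14*183 + 264)*536 = (-2562 + 264)*536 = -2298*536 = -1231728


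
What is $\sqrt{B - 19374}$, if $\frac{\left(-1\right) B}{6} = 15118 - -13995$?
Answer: $2 i \sqrt{48513} \approx 440.51 i$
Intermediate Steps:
$B = -174678$ ($B = - 6 \left(15118 - -13995\right) = - 6 \left(15118 + 13995\right) = \left(-6\right) 29113 = -174678$)
$\sqrt{B - 19374} = \sqrt{-174678 - 19374} = \sqrt{-194052} = 2 i \sqrt{48513}$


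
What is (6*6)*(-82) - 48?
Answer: -3000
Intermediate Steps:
(6*6)*(-82) - 48 = 36*(-82) - 48 = -2952 - 48 = -3000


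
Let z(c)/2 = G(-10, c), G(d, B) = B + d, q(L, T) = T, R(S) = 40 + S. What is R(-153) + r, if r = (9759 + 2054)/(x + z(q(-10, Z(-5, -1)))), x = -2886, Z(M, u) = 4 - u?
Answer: -339061/2896 ≈ -117.08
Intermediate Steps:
z(c) = -20 + 2*c (z(c) = 2*(c - 10) = 2*(-10 + c) = -20 + 2*c)
r = -11813/2896 (r = (9759 + 2054)/(-2886 + (-20 + 2*(4 - 1*(-1)))) = 11813/(-2886 + (-20 + 2*(4 + 1))) = 11813/(-2886 + (-20 + 2*5)) = 11813/(-2886 + (-20 + 10)) = 11813/(-2886 - 10) = 11813/(-2896) = 11813*(-1/2896) = -11813/2896 ≈ -4.0791)
R(-153) + r = (40 - 153) - 11813/2896 = -113 - 11813/2896 = -339061/2896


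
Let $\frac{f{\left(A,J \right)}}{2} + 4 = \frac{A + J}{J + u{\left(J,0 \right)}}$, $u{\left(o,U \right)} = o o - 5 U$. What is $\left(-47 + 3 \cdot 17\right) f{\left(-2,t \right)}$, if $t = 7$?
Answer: $- \frac{219}{7} \approx -31.286$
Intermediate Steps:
$u{\left(o,U \right)} = o^{2} - 5 U$
$f{\left(A,J \right)} = -8 + \frac{2 \left(A + J\right)}{J + J^{2}}$ ($f{\left(A,J \right)} = -8 + 2 \frac{A + J}{J + \left(J^{2} - 0\right)} = -8 + 2 \frac{A + J}{J + \left(J^{2} + 0\right)} = -8 + 2 \frac{A + J}{J + J^{2}} = -8 + \frac{2 \left(A + J\right)}{J + J^{2}}$)
$\left(-47 + 3 \cdot 17\right) f{\left(-2,t \right)} = \left(-47 + 3 \cdot 17\right) \frac{2 \left(-2 - 4 \cdot 7^{2} - 21\right)}{7 \left(1 + 7\right)} = \left(-47 + 51\right) 2 \cdot \frac{1}{7} \cdot \frac{1}{8} \left(-2 - 196 - 21\right) = 4 \cdot 2 \cdot \frac{1}{7} \cdot \frac{1}{8} \left(-2 - 196 - 21\right) = 4 \cdot 2 \cdot \frac{1}{7} \cdot \frac{1}{8} \left(-219\right) = 4 \left(- \frac{219}{28}\right) = - \frac{219}{7}$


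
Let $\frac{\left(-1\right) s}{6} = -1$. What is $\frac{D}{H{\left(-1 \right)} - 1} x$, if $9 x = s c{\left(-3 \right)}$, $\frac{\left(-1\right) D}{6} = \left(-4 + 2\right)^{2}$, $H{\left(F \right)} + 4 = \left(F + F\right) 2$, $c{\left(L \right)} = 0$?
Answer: $0$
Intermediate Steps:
$s = 6$ ($s = \left(-6\right) \left(-1\right) = 6$)
$H{\left(F \right)} = -4 + 4 F$ ($H{\left(F \right)} = -4 + \left(F + F\right) 2 = -4 + 2 F 2 = -4 + 4 F$)
$D = -24$ ($D = - 6 \left(-4 + 2\right)^{2} = - 6 \left(-2\right)^{2} = \left(-6\right) 4 = -24$)
$x = 0$ ($x = \frac{6 \cdot 0}{9} = \frac{1}{9} \cdot 0 = 0$)
$\frac{D}{H{\left(-1 \right)} - 1} x = \frac{1}{\left(-4 + 4 \left(-1\right)\right) - 1} \left(-24\right) 0 = \frac{1}{\left(-4 - 4\right) - 1} \left(-24\right) 0 = \frac{1}{-8 - 1} \left(-24\right) 0 = \frac{1}{-9} \left(-24\right) 0 = \left(- \frac{1}{9}\right) \left(-24\right) 0 = \frac{8}{3} \cdot 0 = 0$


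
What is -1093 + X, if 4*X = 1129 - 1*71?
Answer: -1657/2 ≈ -828.50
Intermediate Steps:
X = 529/2 (X = (1129 - 1*71)/4 = (1129 - 71)/4 = (1/4)*1058 = 529/2 ≈ 264.50)
-1093 + X = -1093 + 529/2 = -1657/2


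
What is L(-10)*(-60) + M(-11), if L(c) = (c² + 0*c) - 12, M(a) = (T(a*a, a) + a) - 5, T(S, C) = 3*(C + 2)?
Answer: -5323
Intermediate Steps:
T(S, C) = 6 + 3*C (T(S, C) = 3*(2 + C) = 6 + 3*C)
M(a) = 1 + 4*a (M(a) = ((6 + 3*a) + a) - 5 = (6 + 4*a) - 5 = 1 + 4*a)
L(c) = -12 + c² (L(c) = (c² + 0) - 12 = c² - 12 = -12 + c²)
L(-10)*(-60) + M(-11) = (-12 + (-10)²)*(-60) + (1 + 4*(-11)) = (-12 + 100)*(-60) + (1 - 44) = 88*(-60) - 43 = -5280 - 43 = -5323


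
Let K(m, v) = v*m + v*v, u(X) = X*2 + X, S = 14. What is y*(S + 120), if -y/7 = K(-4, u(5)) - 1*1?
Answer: -153832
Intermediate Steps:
u(X) = 3*X (u(X) = 2*X + X = 3*X)
K(m, v) = v² + m*v (K(m, v) = m*v + v² = v² + m*v)
y = -1148 (y = -7*((3*5)*(-4 + 3*5) - 1*1) = -7*(15*(-4 + 15) - 1) = -7*(15*11 - 1) = -7*(165 - 1) = -7*164 = -1148)
y*(S + 120) = -1148*(14 + 120) = -1148*134 = -153832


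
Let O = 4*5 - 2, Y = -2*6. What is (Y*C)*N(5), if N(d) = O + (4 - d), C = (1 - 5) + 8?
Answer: -816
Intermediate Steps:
Y = -12
C = 4 (C = -4 + 8 = 4)
O = 18 (O = 20 - 2 = 18)
N(d) = 22 - d (N(d) = 18 + (4 - d) = 22 - d)
(Y*C)*N(5) = (-12*4)*(22 - 1*5) = -48*(22 - 5) = -48*17 = -816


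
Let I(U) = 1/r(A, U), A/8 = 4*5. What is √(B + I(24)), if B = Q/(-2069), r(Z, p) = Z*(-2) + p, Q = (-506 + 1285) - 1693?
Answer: 5*√1644205334/306212 ≈ 0.66210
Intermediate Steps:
Q = -914 (Q = 779 - 1693 = -914)
A = 160 (A = 8*(4*5) = 8*20 = 160)
r(Z, p) = p - 2*Z (r(Z, p) = -2*Z + p = p - 2*Z)
I(U) = 1/(-320 + U) (I(U) = 1/(U - 2*160) = 1/(U - 320) = 1/(-320 + U))
B = 914/2069 (B = -914/(-2069) = -914*(-1/2069) = 914/2069 ≈ 0.44176)
√(B + I(24)) = √(914/2069 + 1/(-320 + 24)) = √(914/2069 + 1/(-296)) = √(914/2069 - 1/296) = √(268475/612424) = 5*√1644205334/306212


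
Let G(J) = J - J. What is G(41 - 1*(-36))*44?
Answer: 0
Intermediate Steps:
G(J) = 0
G(41 - 1*(-36))*44 = 0*44 = 0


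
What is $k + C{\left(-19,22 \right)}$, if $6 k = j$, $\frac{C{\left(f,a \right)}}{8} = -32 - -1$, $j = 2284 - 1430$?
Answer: $- \frac{317}{3} \approx -105.67$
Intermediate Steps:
$j = 854$
$C{\left(f,a \right)} = -248$ ($C{\left(f,a \right)} = 8 \left(-32 - -1\right) = 8 \left(-32 + 1\right) = 8 \left(-31\right) = -248$)
$k = \frac{427}{3}$ ($k = \frac{1}{6} \cdot 854 = \frac{427}{3} \approx 142.33$)
$k + C{\left(-19,22 \right)} = \frac{427}{3} - 248 = - \frac{317}{3}$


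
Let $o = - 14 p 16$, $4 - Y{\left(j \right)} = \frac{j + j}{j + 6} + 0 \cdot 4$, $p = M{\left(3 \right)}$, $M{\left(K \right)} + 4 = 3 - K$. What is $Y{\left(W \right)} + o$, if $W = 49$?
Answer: $\frac{49402}{55} \approx 898.22$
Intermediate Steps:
$M{\left(K \right)} = -1 - K$ ($M{\left(K \right)} = -4 - \left(-3 + K\right) = -1 - K$)
$p = -4$ ($p = -1 - 3 = -4$)
$Y{\left(j \right)} = 4 - \frac{2 j}{6 + j}$ ($Y{\left(j \right)} = 4 - \left(\frac{j + j}{j + 6} + 0 \cdot 4\right) = 4 - \left(\frac{2 j}{6 + j} + 0\right) = 4 - \frac{2 j}{6 + j}$)
$o = 896$ ($o = \left(-14\right) \left(-4\right) 16 = 56 \cdot 16 = 896$)
$Y{\left(W \right)} + o = \frac{2 \left(12 + 49\right)}{6 + 49} + 896 = 2 \cdot \frac{1}{55} \cdot 61 + 896 = \frac{122}{55} + 896 = \frac{49402}{55}$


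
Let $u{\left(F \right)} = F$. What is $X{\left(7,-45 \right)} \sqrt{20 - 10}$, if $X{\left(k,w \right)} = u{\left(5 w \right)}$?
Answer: $- 225 \sqrt{10} \approx -711.51$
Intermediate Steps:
$X{\left(k,w \right)} = 5 w$
$X{\left(7,-45 \right)} \sqrt{20 - 10} = 5 \left(-45\right) \sqrt{20 - 10} = - 225 \sqrt{10}$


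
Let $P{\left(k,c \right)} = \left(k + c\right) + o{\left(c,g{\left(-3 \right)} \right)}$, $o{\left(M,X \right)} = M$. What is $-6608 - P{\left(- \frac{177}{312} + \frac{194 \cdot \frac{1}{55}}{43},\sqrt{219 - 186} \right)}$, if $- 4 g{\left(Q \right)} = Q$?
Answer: $- \frac{1625184321}{245960} - 2 \sqrt{33} \approx -6619.0$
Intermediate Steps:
$g{\left(Q \right)} = - \frac{Q}{4}$
$P{\left(k,c \right)} = k + 2 c$ ($P{\left(k,c \right)} = \left(k + c\right) + c = \left(c + k\right) + c = k + 2 c$)
$-6608 - P{\left(- \frac{177}{312} + \frac{194 \cdot \frac{1}{55}}{43},\sqrt{219 - 186} \right)} = -6608 - \left(\left(- \frac{177}{312} + \frac{194 \cdot \frac{1}{55}}{43}\right) + 2 \sqrt{219 - 186}\right) = -6608 - \left(\left(\left(-177\right) \frac{1}{312} + 194 \cdot \frac{1}{55} \cdot \frac{1}{43}\right) + 2 \sqrt{33}\right) = -6608 - \left(\left(- \frac{59}{104} + \frac{194}{55} \cdot \frac{1}{43}\right) + 2 \sqrt{33}\right) = -6608 - \left(\left(- \frac{59}{104} + \frac{194}{2365}\right) + 2 \sqrt{33}\right) = -6608 - \left(- \frac{119359}{245960} + 2 \sqrt{33}\right) = -6608 + \left(\frac{119359}{245960} - 2 \sqrt{33}\right) = - \frac{1625184321}{245960} - 2 \sqrt{33}$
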